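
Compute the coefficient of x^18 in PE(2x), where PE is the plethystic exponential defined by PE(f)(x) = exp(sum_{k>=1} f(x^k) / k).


With f(x) = 2x, the exponent is sum_{k>=1} 2 x^k / k = 2 * (-ln(1 - x)). Exponentiating:
PE(2x) = exp(-2 ln(1 - x)) = 1/(1 - x)^2.
By the negative binomial expansion, [x^n] 1/(1 - x)^2 = C(n + 1, 1).
For n = 18: C(19, 1) = 19.

19


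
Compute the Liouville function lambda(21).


The Liouville function is lambda(k) = (-1)^Omega(k), where Omega(k) counts the prime factors of k with multiplicity.
Factoring: 21 = 3 * 7, so Omega(21) = 2.
lambda(21) = (-1)^2 = 1.

1


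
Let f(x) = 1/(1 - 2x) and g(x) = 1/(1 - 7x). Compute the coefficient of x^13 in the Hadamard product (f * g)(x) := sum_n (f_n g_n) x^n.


f has coefficients f_k = 2^k and g has coefficients g_k = 7^k, so the Hadamard product has coefficient (f*g)_k = 2^k * 7^k = 14^k.
For k = 13: 14^13 = 793714773254144.

793714773254144


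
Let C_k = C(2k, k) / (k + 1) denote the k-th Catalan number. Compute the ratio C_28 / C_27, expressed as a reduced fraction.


Using C_k = (2k)! / (k! (k+1)!), the ratio C_{k+1}/C_k simplifies to
C_{k+1}/C_k = [(2k+2)! / ((k+1)! (k+2)!)] * [k! (k+1)! / (2k)!]
 = (2k+2)(2k+1) / ((k+1)(k+2)) = 2(2k+1) / (k+2).
For k = 27: 2(2*27 + 1) / (27 + 2) = 110/29 = 110/29.

110/29


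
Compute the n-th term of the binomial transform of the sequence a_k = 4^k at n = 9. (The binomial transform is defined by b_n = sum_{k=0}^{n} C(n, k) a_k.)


With a_k = 4^k, b_n = sum_{k=0}^{n} C(n, k) 4^k = (1 + 4)^n by the binomial theorem.
For n = 9: (1 + 4)^9 = 5^9 = 1953125.

1953125


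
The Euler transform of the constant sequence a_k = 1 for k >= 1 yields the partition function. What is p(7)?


The Euler transform converts the sequence a_k = 1 into the number of integer partitions.
Using the recurrence or dynamic programming:
p(7) = 15

15


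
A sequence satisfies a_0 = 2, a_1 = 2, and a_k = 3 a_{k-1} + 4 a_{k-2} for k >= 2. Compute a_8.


The characteristic equation is t^2 - 3 t - 4 = 0, with roots r_1 = 4 and r_2 = -1 (so c_1 = r_1 + r_2, c_2 = -r_1 r_2 as required).
One can use the closed form a_n = A r_1^n + B r_2^n, but direct iteration is more reliable:
a_0 = 2, a_1 = 2, a_2 = 14, a_3 = 50, a_4 = 206, a_5 = 818, a_6 = 3278, a_7 = 13106, a_8 = 52430.
So a_8 = 52430.

52430


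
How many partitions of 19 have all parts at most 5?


Using the generating function (1-x)^(-1)(1-x^2)^(-1)...(1-x^5)^(-1),
the coefficient of x^19 counts these restricted partitions.
Result = 164

164


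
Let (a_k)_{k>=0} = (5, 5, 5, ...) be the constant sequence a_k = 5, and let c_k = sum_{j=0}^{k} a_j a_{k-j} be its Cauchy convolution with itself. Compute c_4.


Since a_j = 5 for all j >= 0, the convolution sum becomes
c_k = sum_{j=0}^{k} 5 * 5 = 25 * (k + 1).
Equivalently, the generating function of (a_k) is 5/(1 - x) and its square is 25/(1 - x)^2 = sum_{k>=0} 25(k + 1) x^k.
For k = 4: 25 * 5 = 125.

125


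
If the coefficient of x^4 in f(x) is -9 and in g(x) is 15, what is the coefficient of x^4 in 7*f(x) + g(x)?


Scalar multiplication scales coefficients: 7 * -9 = -63.
Then add the g coefficient: -63 + 15
= -48

-48


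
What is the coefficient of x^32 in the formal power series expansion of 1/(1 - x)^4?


The negative binomial / multiset identity is
1/(1 - x)^r = sum_{k>=0} C(k + r - 1, r - 1) x^k.
Here r = 4 and k = 32, so the coefficient is
C(32 + 3, 3) = C(35, 3)
= 6545

6545


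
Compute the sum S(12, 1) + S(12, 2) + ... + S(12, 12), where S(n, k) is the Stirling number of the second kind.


By definition, S(n, k) counts partitions of an n-set into exactly k nonempty blocks.
Computing row n = 12 for k = 1..12:
S(12, k): 1, 2047, 86526, 611501, 1379400, 1323652, 627396, 159027, 22275, 1705, 66, 1
Sum = 4213597. (This equals Bell_12 since the sum runs over all k.)

4213597


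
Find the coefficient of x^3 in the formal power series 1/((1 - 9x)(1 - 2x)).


By partial fractions or Cauchy convolution:
The coefficient equals sum_{k=0}^{3} 9^k * 2^(3-k).
= 935

935


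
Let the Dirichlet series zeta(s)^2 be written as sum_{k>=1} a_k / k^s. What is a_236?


The Dirichlet convolution of the constant function 1 with itself gives (1 * 1)(k) = sum_{d | k} 1 = d(k), the number of positive divisors of k.
Since zeta(s) = sum_{k>=1} 1/k^s, we have zeta(s)^2 = sum_{k>=1} d(k)/k^s, so a_k = d(k).
For k = 236: the divisors are 1, 2, 4, 59, 118, 236.
Count = 6.

6


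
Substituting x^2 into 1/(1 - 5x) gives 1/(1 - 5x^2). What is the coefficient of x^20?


The coefficient of x^(2m) in 1/(1 - 5x^2) is 5^m.
With n = 20 = 2*10, the coefficient is 5^10 = 9765625.

9765625


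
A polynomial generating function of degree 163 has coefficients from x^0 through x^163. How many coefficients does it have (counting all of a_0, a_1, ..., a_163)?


A polynomial of degree 163 takes the form a_0 + a_1 x + ... + a_163 x^163.
The number of coefficients is 163 + 1 = 164.

164


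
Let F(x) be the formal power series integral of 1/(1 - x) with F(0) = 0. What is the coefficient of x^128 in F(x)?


1/(1 - x) = sum_{k>=0} x^k. Integrating termwise and using F(0) = 0 gives
F(x) = sum_{k>=0} x^(k+1) / (k+1) = sum_{m>=1} x^m / m = -ln(1 - x).
So the coefficient of x^128 is 1/128 = 1/128.

1/128


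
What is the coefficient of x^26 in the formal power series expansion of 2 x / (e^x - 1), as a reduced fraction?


The exponential generating function for Bernoulli numbers is
x / (e^x - 1) = sum_{k>=0} B_k x^k / k!.
So the coefficient of x^26 in 2 x / (e^x - 1) is 2 B_26 / 26!.
Computing: B_26 = 8553103/6, 26! = 403291461126605635584000000, giving
2 * 8553103/6 / 403291461126605635584000000 = 657931/93067260259985915904000000.

657931/93067260259985915904000000


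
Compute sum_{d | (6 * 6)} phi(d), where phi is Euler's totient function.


First, 6 * 6 = 36. One classical identity is sum_{d | n} phi(d) = n (each k in [1, n] has a unique gcd with n, and among the k's with gcd(k, n) = n/d there are phi(d) of them). So the sum equals 36. We also verify directly:
Divisors of 36: 1, 2, 3, 4, 6, 9, 12, 18, 36.
phi values: 1, 1, 2, 2, 2, 6, 4, 6, 12.
Sum = 36.

36


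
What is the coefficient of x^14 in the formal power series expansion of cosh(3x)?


The Maclaurin series is cosh(t) = sum_{m>=0} t^(2m) / (2m)!, so substituting t = 3x, only even powers of x are nonzero, with coefficient of x^(2m) equal to 3^(2m) / (2m)!.
For x^14 the coefficient is 3^14/14! = 4782969/87178291200 = 19683/358758400.

19683/358758400


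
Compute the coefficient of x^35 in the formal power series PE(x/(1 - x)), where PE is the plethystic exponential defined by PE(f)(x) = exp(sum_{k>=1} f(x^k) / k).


For f(x) = x/(1 - x) we have
sum_{k>=1} f(x^k) / k = sum_{k>=1} (1/k) * x^k / (1 - x^k) = sum_{k, m >= 1} x^(k m) / k,
which after exponentiating simplifies to
PE(x/(1 - x)) = prod_{k>=1} 1 / (1 - x^k).
This is the generating function for the partition function p(n), so the coefficient of x^35 is p(35).
Computing p(35) by dynamic programming over parts 1, 2, ..., 35: p(35) = 14883.

14883


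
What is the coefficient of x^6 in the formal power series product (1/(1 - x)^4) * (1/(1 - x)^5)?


Combine the factors: (1/(1 - x)^4) * (1/(1 - x)^5) = 1/(1 - x)^9.
Then use 1/(1 - x)^r = sum_{k>=0} C(k + r - 1, r - 1) x^k with r = 9 and k = 6:
C(14, 8) = 3003.

3003


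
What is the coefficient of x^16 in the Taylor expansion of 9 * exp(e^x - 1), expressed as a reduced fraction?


exp(e^x - 1) = sum_{k>=0} Bell_k x^k / k!, where Bell_k is the k-th Bell number.
So the coefficient of x^16 is 9 * Bell_16 / 16!.
Computing: Bell_16 = 10480142147 and 16! = 20922789888000, giving
9 * 10480142147/20922789888000 = 10480142147/2324754432000.

10480142147/2324754432000


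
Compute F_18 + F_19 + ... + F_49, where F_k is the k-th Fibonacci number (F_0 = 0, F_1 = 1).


Use the identity sum_{k=0}^{N} F_k = F_{N+2} - 1 (which follows from F_{k+2} - F_{k+1} = F_k). Then
sum_{k=18}^{49} F_k = (F_{51} - 1) - (F_{19} - 1) = F_{51} - F_{19}.
Computing: F_{51} = 20365011074, F_{19} = 4181, so
Sum = 20365011074 - 4181 = 20365006893.

20365006893


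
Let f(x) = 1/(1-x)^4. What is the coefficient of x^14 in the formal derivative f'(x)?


Differentiate: d/dx [ 1/(1-x)^r ] = r / (1-x)^(r+1).
Here r = 4, so f'(x) = 4 / (1-x)^5.
The expansion of 1/(1-x)^(r+1) has coefficient of x^n equal to C(n+r, r).
So the coefficient of x^14 in f'(x) is
4 * C(18, 4) = 4 * 3060 = 12240

12240


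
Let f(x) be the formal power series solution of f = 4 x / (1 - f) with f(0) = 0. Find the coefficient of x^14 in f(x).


Apply Lagrange inversion: f = 4 x * phi(f) with phi(t) = 1/(1 - t), so
[x^n] f = 4^n * (1/n) [t^(n-1)] phi(t)^n = 4^n * (1/n) [t^(n-1)] (1 - t)^(-n) = 4^n * (1/n) C(2n - 2, n - 1) = 4^n * C_{n-1}.
For n = 14: C_13 = C(26, 13) / 14 = 10400600/14 = 742900.
With the 4^14 = 268435456 factor, the coefficient is 268435456 * 742900 = 199420700262400.

199420700262400


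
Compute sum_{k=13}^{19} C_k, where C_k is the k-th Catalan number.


C_13 through C_19: 742900, 2674440, 9694845, 35357670, 129644790, 477638700, 1767263190
Sum = 742900 + 2674440 + 9694845 + 35357670 + 129644790 + 477638700 + 1767263190
= 2423016535

2423016535


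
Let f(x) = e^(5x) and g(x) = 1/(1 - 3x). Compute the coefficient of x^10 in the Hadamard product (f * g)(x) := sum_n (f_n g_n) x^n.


Expanding: f_k = 5^k/k! (from e^(5x)) and g_k = 3^k (from 1/(1 - 3x)). So the Hadamard coefficient (f * g)_k = 5^k 3^k / k! = (15)^k / k!.
For k = 10: 15^10/10! = 576650390625/3628800 = 284765625/1792.

284765625/1792


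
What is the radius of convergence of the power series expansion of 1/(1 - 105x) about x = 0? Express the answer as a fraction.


Expanding 1/(1 - 105x) = sum_{k>=0} 105^k x^k, the series converges when |105x| < 1, i.e., |x| < 1/105.
So the radius of convergence is 1/105 = 1/105.

1/105


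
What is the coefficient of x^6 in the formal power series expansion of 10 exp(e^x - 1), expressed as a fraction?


exp(e^x - 1) is the exponential generating function for the Bell numbers Bell_k: exp(e^x - 1) = sum_{k>=0} Bell_k x^k / k!.
So the coefficient of x^6 in 10 exp(e^x - 1) is 10 Bell_6 / 6!.
Computing: Bell_6 = 203 and 6! = 720, giving
10 * 203/720 = 203/72.

203/72


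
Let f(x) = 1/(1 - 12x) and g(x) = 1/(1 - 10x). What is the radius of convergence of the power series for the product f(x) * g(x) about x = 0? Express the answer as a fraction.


The radius of 1/(1 - 12x) is 1/12 (nearest singularity at x = 1/12), and the radius of 1/(1 - 10x) is 1/10.
The product f(x)*g(x) = 1/((1 - 12x)(1 - 10x)) has singularities at both 1/12 and 1/10, so its radius of convergence is the distance to the nearest one:
min(1/12, 1/10) = 1/12.

1/12


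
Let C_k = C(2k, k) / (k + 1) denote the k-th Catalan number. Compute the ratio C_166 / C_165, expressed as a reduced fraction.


Using C_k = (2k)! / (k! (k+1)!), the ratio C_{k+1}/C_k simplifies to
C_{k+1}/C_k = [(2k+2)! / ((k+1)! (k+2)!)] * [k! (k+1)! / (2k)!]
 = (2k+2)(2k+1) / ((k+1)(k+2)) = 2(2k+1) / (k+2).
For k = 165: 2(2*165 + 1) / (165 + 2) = 662/167 = 662/167.

662/167


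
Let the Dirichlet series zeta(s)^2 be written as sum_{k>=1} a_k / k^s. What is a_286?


The Dirichlet convolution of the constant function 1 with itself gives (1 * 1)(k) = sum_{d | k} 1 = d(k), the number of positive divisors of k.
Since zeta(s) = sum_{k>=1} 1/k^s, we have zeta(s)^2 = sum_{k>=1} d(k)/k^s, so a_k = d(k).
For k = 286: the divisors are 1, 2, 11, 13, 22, 26, 143, 286.
Count = 8.

8


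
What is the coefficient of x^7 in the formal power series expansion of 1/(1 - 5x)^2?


The general identity 1/(1 - c x)^r = sum_{k>=0} c^k C(k + r - 1, r - 1) x^k follows by substituting y = c x into 1/(1 - y)^r = sum_{k>=0} C(k + r - 1, r - 1) y^k.
For c = 5, r = 2, k = 7:
5^7 * C(8, 1) = 78125 * 8 = 625000.

625000


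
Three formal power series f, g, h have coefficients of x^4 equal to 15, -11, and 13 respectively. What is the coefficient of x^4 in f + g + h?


Series addition is componentwise:
15 + -11 + 13
= 17

17


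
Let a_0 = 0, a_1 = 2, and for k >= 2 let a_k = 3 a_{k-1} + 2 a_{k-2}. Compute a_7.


Iterating the recurrence forward:
a_0 = 0
a_1 = 2
a_2 = 3*2 + 2*0 = 6
a_3 = 3*6 + 2*2 = 22
a_4 = 3*22 + 2*6 = 78
a_5 = 3*78 + 2*22 = 278
a_6 = 3*278 + 2*78 = 990
a_7 = 3*990 + 2*278 = 3526
So a_7 = 3526.

3526


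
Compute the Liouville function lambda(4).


The Liouville function is lambda(k) = (-1)^Omega(k), where Omega(k) counts the prime factors of k with multiplicity.
Factoring: 4 = 2 * 2, so Omega(4) = 2.
lambda(4) = (-1)^2 = 1.

1


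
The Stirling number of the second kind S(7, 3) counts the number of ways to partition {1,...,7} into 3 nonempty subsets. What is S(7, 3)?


Using the explicit formula S(n,k) = (1/k!) sum_{j=0}^{k} (-1)^(k-j) C(k,j) j^n:
S(7, 3) = 301
Equivalently, S(n,k) is n! times the coefficient of x^n in the EGF (e^x - 1)^k / k!.

301


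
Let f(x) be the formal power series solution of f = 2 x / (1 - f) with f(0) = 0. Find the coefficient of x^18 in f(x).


Apply Lagrange inversion: f = 2 x * phi(f) with phi(t) = 1/(1 - t), so
[x^n] f = 2^n * (1/n) [t^(n-1)] phi(t)^n = 2^n * (1/n) [t^(n-1)] (1 - t)^(-n) = 2^n * (1/n) C(2n - 2, n - 1) = 2^n * C_{n-1}.
For n = 18: C_17 = C(34, 17) / 18 = 2333606220/18 = 129644790.
With the 2^18 = 262144 factor, the coefficient is 262144 * 129644790 = 33985603829760.

33985603829760


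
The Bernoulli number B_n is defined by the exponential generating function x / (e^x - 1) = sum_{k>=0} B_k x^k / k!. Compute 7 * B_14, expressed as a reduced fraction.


Bernoulli numbers can also be computed recursively via B_0 = 1 and sum_{j=0}^{m} C(m+1, j) B_j = 0 for m >= 1. Odd-index Bernoulli numbers vanish for k >= 3.
Computing B_14 = 7/6, so 7 * B_14 = 7 * 7/6 = 49/6.

49/6


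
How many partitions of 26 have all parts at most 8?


Using the generating function (1-x)^(-1)(1-x^2)^(-1)...(1-x^8)^(-1),
the coefficient of x^26 counts these restricted partitions.
Result = 1297

1297


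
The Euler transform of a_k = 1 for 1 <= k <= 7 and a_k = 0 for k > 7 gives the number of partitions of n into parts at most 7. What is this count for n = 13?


Partitions of 13 into parts at most 7:
Using generating function (1-x)^(-1)(1-x^2)^(-1)...(1-x^7)^(-1),
the coefficient of x^13 = 82

82


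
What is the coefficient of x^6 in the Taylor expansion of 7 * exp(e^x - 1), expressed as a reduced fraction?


exp(e^x - 1) = sum_{k>=0} Bell_k x^k / k!, where Bell_k is the k-th Bell number.
So the coefficient of x^6 is 7 * Bell_6 / 6!.
Computing: Bell_6 = 203 and 6! = 720, giving
7 * 203/720 = 1421/720.

1421/720


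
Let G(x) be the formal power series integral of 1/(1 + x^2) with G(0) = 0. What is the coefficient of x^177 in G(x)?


1/(1 + x^2) = sum_{j>=0} (-1)^j x^(2j). Integrating termwise with G(0) = 0:
G(x) = sum_{j>=0} (-1)^j x^(2j+1) / (2j+1) = arctan(x).
Only odd powers are nonzero. For x^177 write 177 = 2*88 + 1, giving
(-1)^88 / 177 = 1/177 = 1/177.

1/177


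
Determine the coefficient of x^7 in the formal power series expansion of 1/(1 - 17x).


The geometric series identity gives 1/(1 - c x) = sum_{k>=0} c^k x^k, so the coefficient of x^k is c^k.
Here c = 17 and k = 7.
Computing: 17^7 = 410338673

410338673


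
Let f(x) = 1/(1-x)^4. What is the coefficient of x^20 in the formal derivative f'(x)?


Differentiate: d/dx [ 1/(1-x)^r ] = r / (1-x)^(r+1).
Here r = 4, so f'(x) = 4 / (1-x)^5.
The expansion of 1/(1-x)^(r+1) has coefficient of x^n equal to C(n+r, r).
So the coefficient of x^20 in f'(x) is
4 * C(24, 4) = 4 * 10626 = 42504

42504


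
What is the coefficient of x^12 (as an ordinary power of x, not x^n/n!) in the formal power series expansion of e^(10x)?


The exponential series is e^y = sum_{k>=0} y^k / k!. Substituting y = 10x gives
e^(10x) = sum_{k>=0} 10^k x^k / k!.
So the coefficient of x^n is a^n/n! with a = 10, n = 12:
10^12 / 12! = 1000000000000/479001600 = 39062500/18711

39062500/18711


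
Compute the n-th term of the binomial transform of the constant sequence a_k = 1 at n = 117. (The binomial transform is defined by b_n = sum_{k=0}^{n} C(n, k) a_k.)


With a_k = 1 for all k, b_n = sum_{k=0}^{n} C(n, k) = 2^n by the binomial theorem.
For n = 117: 2^117 = 166153499473114484112975882535043072.

166153499473114484112975882535043072


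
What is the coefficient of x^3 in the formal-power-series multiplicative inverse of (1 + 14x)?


The inverse is 1/(1 + 14x). Apply the geometric identity 1/(1 - y) = sum_{k>=0} y^k with y = -14x:
1/(1 + 14x) = sum_{k>=0} (-14)^k x^k.
So the coefficient of x^3 is (-14)^3 = -2744.

-2744


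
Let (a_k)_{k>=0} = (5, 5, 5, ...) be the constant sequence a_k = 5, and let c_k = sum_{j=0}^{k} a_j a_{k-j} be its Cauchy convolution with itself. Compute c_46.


Since a_j = 5 for all j >= 0, the convolution sum becomes
c_k = sum_{j=0}^{k} 5 * 5 = 25 * (k + 1).
Equivalently, the generating function of (a_k) is 5/(1 - x) and its square is 25/(1 - x)^2 = sum_{k>=0} 25(k + 1) x^k.
For k = 46: 25 * 47 = 1175.

1175


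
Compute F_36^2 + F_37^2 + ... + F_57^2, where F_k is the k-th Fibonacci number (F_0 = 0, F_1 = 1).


There is a standard identity sum_{k=0}^{N} F_k^2 = F_N * F_{N+1} (proved inductively from the telescoping relation F_k^2 = F_k F_{k+1} - F_{k-1} F_k). Then
sum_{k=36}^{57} F_k^2 = F_57 F_58 - F_35 F_36.
Computing: F_57 = 365435296162, F_58 = 591286729879, F_35 = 9227465, F_36 = 14930352.
Sum = 365435296162 * 591286729879 - 9227465 * 14930352 = 216077041112223558906718.

216077041112223558906718


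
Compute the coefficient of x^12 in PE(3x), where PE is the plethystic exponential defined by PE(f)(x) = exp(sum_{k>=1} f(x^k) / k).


With f(x) = 3x, the exponent is sum_{k>=1} 3 x^k / k = 3 * (-ln(1 - x)). Exponentiating:
PE(3x) = exp(-3 ln(1 - x)) = 1/(1 - x)^3.
By the negative binomial expansion, [x^n] 1/(1 - x)^3 = C(n + 2, 2).
For n = 12: C(14, 2) = 91.

91


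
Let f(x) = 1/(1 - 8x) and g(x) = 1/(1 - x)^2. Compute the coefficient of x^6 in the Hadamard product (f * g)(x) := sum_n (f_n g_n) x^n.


f has coefficients f_k = 8^k. For g = 1/(1 - x)^2 the coefficient is g_k = C(k + 1, 1) = k + 1. The Hadamard coefficient is (f * g)_k = 8^k * (k + 1).
For k = 6: 8^6 * 7 = 262144 * 7 = 1835008.

1835008


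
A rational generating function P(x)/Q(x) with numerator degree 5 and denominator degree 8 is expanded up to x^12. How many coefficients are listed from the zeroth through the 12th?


Expanding up to x^12 gives the coefficients for x^0, x^1, ..., x^12.
That is 12 + 1 = 13 coefficients in total.

13


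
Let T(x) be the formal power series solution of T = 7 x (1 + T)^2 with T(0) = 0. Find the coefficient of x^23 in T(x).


Apply the Lagrange inversion formula: if T = 7 x * phi(T) with phi(t) = (1 + t)^2, then [x^n] T = 7^n * (1/n) [t^(n-1)] phi(t)^n = 7^n * (1/n) [t^(n-1)] (1 + t)^(2n) = 7^n * (1/n) C(2n, n-1).
Using the identity C(2n, n-1) = C(2n, n) * n / (n+1), the unscaled factor equals C(2n, n) / (n+1) = C_n, the n-th Catalan number.
For n = 23: C_23 = C(46, 23) / 24 = 8233430727600/24 = 343059613650.
With the 7^23 = 27368747340080916343 factor, the coefficient is 27368747340080916343 * 343059613650 = 9389111888572624320367550881950.

9389111888572624320367550881950


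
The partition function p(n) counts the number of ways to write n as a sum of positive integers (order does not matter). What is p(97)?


Using the generating function prod_{k>=1} 1/(1-x^k), we compute p(97).
By dynamic programming over parts 1 through 97:
p(97) = 133230930

133230930


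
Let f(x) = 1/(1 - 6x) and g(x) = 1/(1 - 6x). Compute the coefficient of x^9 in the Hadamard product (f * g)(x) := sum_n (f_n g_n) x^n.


f has coefficients f_k = 6^k and g has coefficients g_k = 6^k, so the Hadamard product has coefficient (f*g)_k = 6^k * 6^k = 36^k.
For k = 9: 36^9 = 101559956668416.

101559956668416


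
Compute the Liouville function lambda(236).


The Liouville function is lambda(k) = (-1)^Omega(k), where Omega(k) counts the prime factors of k with multiplicity.
Factoring: 236 = 2 * 2 * 59, so Omega(236) = 3.
lambda(236) = (-1)^3 = -1.

-1


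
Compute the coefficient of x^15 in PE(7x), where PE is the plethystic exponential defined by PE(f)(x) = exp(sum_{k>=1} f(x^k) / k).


With f(x) = 7x, the exponent is sum_{k>=1} 7 x^k / k = 7 * (-ln(1 - x)). Exponentiating:
PE(7x) = exp(-7 ln(1 - x)) = 1/(1 - x)^7.
By the negative binomial expansion, [x^n] 1/(1 - x)^7 = C(n + 6, 6).
For n = 15: C(21, 6) = 54264.

54264


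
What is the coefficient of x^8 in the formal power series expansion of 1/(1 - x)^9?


The negative binomial / multiset identity is
1/(1 - x)^r = sum_{k>=0} C(k + r - 1, r - 1) x^k.
Here r = 9 and k = 8, so the coefficient is
C(8 + 8, 8) = C(16, 8)
= 12870

12870


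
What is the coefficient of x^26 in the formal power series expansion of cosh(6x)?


The Maclaurin series is cosh(t) = sum_{m>=0} t^(2m) / (2m)!, so substituting t = 6x, only even powers of x are nonzero, with coefficient of x^(2m) equal to 6^(2m) / (2m)!.
For x^26 the coefficient is 6^26/26! = 170581728179578208256/403291461126605635584000000 = 344373768/814172781296875.

344373768/814172781296875


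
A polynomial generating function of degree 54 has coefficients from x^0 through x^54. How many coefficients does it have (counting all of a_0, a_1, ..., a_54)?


A polynomial of degree 54 takes the form a_0 + a_1 x + ... + a_54 x^54.
The number of coefficients is 54 + 1 = 55.

55


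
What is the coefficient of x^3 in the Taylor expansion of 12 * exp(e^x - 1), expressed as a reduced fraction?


exp(e^x - 1) = sum_{k>=0} Bell_k x^k / k!, where Bell_k is the k-th Bell number.
So the coefficient of x^3 is 12 * Bell_3 / 3!.
Computing: Bell_3 = 5 and 3! = 6, giving
12 * 5/6 = 10.

10


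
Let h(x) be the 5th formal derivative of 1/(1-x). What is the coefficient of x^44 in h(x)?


Differentiating 5 times: d^5/dx^5 [1/(1-x)] = 5!/(1-x)^6.
The expansion 1/(1-x)^6 = sum_{k>=0} C(k+5, 5) x^k, so the coefficient of x^n in 5!/(1-x)^6 is 5! * C(n+5, 5).
For n = 44: 120 * C(49, 5) = 120 * 1906884 = 228826080

228826080


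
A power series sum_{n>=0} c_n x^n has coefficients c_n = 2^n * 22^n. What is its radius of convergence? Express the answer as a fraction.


By the root test (Cauchy-Hadamard), the radius is R = 1 / limsup_n |c_n|^(1/n).
Here |c_n|^(1/n) = (2^n * 22^n)^(1/n) = 2 * 22 = 44 for all n.
So R = 1/44 = 1/44.

1/44


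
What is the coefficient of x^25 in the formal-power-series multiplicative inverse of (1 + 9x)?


The inverse is 1/(1 + 9x). Apply the geometric identity 1/(1 - y) = sum_{k>=0} y^k with y = -9x:
1/(1 + 9x) = sum_{k>=0} (-9)^k x^k.
So the coefficient of x^25 is (-9)^25 = -717897987691852588770249.

-717897987691852588770249


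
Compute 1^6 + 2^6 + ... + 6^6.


This power sum has a closed form given by Faulhaber's formula
sum_{k=1}^{m} k^p = (1 / (p + 1)) * sum_{j=0}^{p} C(p + 1, j) B_j m^(p + 1 - j),
but for small m direct computation is fastest:
1 + 64 + 729 + 4096 + 15625 + 46656 = 67171.

67171


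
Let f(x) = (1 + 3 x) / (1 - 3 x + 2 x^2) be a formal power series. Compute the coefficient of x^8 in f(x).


Write f(x) = sum_{k>=0} a_k x^k. Multiplying both sides by 1 - 3 x + 2 x^2 gives
(1 - 3 x + 2 x^2) sum_{k>=0} a_k x^k = 1 + 3 x.
Matching coefficients:
 x^0: a_0 = 1
 x^1: a_1 - 3 a_0 = 3  =>  a_1 = 3*1 + 3 = 6
 x^k (k >= 2): a_k = 3 a_{k-1} - 2 a_{k-2}.
Iterating: a_2 = 16, a_3 = 36, a_4 = 76, a_5 = 156, a_6 = 316, a_7 = 636, a_8 = 1276.
So the coefficient of x^8 is 1276.

1276


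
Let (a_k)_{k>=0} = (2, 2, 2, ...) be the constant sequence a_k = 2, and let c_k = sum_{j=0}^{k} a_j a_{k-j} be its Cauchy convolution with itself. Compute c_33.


Since a_j = 2 for all j >= 0, the convolution sum becomes
c_k = sum_{j=0}^{k} 2 * 2 = 4 * (k + 1).
Equivalently, the generating function of (a_k) is 2/(1 - x) and its square is 4/(1 - x)^2 = sum_{k>=0} 4(k + 1) x^k.
For k = 33: 4 * 34 = 136.

136


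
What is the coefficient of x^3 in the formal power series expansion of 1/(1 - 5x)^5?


The general identity 1/(1 - c x)^r = sum_{k>=0} c^k C(k + r - 1, r - 1) x^k follows by substituting y = c x into 1/(1 - y)^r = sum_{k>=0} C(k + r - 1, r - 1) y^k.
For c = 5, r = 5, k = 3:
5^3 * C(7, 4) = 125 * 35 = 4375.

4375


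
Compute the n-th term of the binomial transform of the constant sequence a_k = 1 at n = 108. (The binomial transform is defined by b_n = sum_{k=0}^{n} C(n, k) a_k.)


With a_k = 1 for all k, b_n = sum_{k=0}^{n} C(n, k) = 2^n by the binomial theorem.
For n = 108: 2^108 = 324518553658426726783156020576256.

324518553658426726783156020576256


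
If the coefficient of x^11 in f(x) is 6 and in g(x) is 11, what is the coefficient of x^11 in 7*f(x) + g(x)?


Scalar multiplication scales coefficients: 7 * 6 = 42.
Then add the g coefficient: 42 + 11
= 53

53


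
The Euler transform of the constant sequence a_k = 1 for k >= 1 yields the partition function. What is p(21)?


The Euler transform converts the sequence a_k = 1 into the number of integer partitions.
Using the recurrence or dynamic programming:
p(21) = 792

792


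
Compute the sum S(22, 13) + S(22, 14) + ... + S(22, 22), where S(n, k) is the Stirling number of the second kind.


By definition, S(n, k) counts partitions of an n-set into exactly k nonempty blocks.
Computing row n = 22 for k = 13..22:
S(22, k): 22496861868481, 3295165281331, 345615943200, 26046574004, 1404142047, 53374629, 1389850, 23485, 231, 1
Sum = 26165148597259.

26165148597259


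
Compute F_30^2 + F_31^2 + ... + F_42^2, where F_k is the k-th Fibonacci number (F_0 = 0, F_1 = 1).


There is a standard identity sum_{k=0}^{N} F_k^2 = F_N * F_{N+1} (proved inductively from the telescoping relation F_k^2 = F_k F_{k+1} - F_{k-1} F_k). Then
sum_{k=30}^{42} F_k^2 = F_42 F_43 - F_29 F_30.
Computing: F_42 = 267914296, F_43 = 433494437, F_29 = 514229, F_30 = 832040.
Sum = 267914296 * 433494437 - 514229 * 832040 = 116138929049674192.

116138929049674192


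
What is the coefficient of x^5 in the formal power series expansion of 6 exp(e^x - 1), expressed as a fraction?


exp(e^x - 1) is the exponential generating function for the Bell numbers Bell_k: exp(e^x - 1) = sum_{k>=0} Bell_k x^k / k!.
So the coefficient of x^5 in 6 exp(e^x - 1) is 6 Bell_5 / 5!.
Computing: Bell_5 = 52 and 5! = 120, giving
6 * 52/120 = 13/5.

13/5


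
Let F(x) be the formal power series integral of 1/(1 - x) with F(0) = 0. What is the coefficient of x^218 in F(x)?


1/(1 - x) = sum_{k>=0} x^k. Integrating termwise and using F(0) = 0 gives
F(x) = sum_{k>=0} x^(k+1) / (k+1) = sum_{m>=1} x^m / m = -ln(1 - x).
So the coefficient of x^218 is 1/218 = 1/218.

1/218


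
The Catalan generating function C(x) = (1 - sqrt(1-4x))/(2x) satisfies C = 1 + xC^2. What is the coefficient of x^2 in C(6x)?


Substituting x -> 6x scales the n-th coefficient by 6^n, so [x^2] C(6x) = 6^2 * C_2.
C_2 = C(2*2, 2)/(3) = 6/3 = 2.
So 6^2 * 2 = 36 * 2 = 72.

72


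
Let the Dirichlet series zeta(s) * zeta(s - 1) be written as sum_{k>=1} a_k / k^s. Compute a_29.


Convolution gives a_k = sum_{d | k} d * 1 = sum_{d | k} d = sigma(k), the sum of positive divisors of k.
For k = 29, the divisors are 1, 29, so
sigma(29) = 1 + 29 = 30.

30


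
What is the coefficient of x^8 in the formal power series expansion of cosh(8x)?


The Maclaurin series is cosh(t) = sum_{m>=0} t^(2m) / (2m)!, so substituting t = 8x, only even powers of x are nonzero, with coefficient of x^(2m) equal to 8^(2m) / (2m)!.
For x^8 the coefficient is 8^8/8! = 16777216/40320 = 131072/315.

131072/315


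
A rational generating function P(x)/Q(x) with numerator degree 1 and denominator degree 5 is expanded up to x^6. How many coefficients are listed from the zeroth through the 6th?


Expanding up to x^6 gives the coefficients for x^0, x^1, ..., x^6.
That is 6 + 1 = 7 coefficients in total.

7


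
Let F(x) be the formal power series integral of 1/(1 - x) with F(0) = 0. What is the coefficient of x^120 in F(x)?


1/(1 - x) = sum_{k>=0} x^k. Integrating termwise and using F(0) = 0 gives
F(x) = sum_{k>=0} x^(k+1) / (k+1) = sum_{m>=1} x^m / m = -ln(1 - x).
So the coefficient of x^120 is 1/120 = 1/120.

1/120


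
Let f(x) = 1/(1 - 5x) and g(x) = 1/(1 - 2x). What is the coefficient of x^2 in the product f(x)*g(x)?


The coefficient of x^n in f*g is the Cauchy product: sum_{k=0}^{n} a^k * b^(n-k).
With a=5, b=2, n=2:
sum_{k=0}^{2} 5^k * 2^(2-k)
= 39

39


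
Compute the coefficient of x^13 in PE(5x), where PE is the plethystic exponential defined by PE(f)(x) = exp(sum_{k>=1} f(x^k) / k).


With f(x) = 5x, the exponent is sum_{k>=1} 5 x^k / k = 5 * (-ln(1 - x)). Exponentiating:
PE(5x) = exp(-5 ln(1 - x)) = 1/(1 - x)^5.
By the negative binomial expansion, [x^n] 1/(1 - x)^5 = C(n + 4, 4).
For n = 13: C(17, 4) = 2380.

2380


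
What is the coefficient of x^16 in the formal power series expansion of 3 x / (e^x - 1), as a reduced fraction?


The exponential generating function for Bernoulli numbers is
x / (e^x - 1) = sum_{k>=0} B_k x^k / k!.
So the coefficient of x^16 in 3 x / (e^x - 1) is 3 B_16 / 16!.
Computing: B_16 = -3617/510, 16! = 20922789888000, giving
3 * -3617/510 / 20922789888000 = -3617/3556874280960000.

-3617/3556874280960000


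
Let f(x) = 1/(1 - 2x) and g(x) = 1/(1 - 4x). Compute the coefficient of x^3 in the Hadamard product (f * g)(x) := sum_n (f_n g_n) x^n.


f has coefficients f_k = 2^k and g has coefficients g_k = 4^k, so the Hadamard product has coefficient (f*g)_k = 2^k * 4^k = 8^k.
For k = 3: 8^3 = 512.

512


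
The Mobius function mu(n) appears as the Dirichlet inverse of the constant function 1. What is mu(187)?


187 = 11 * 17 (all distinct primes).
mu(187) = (-1)^2 = 1

1


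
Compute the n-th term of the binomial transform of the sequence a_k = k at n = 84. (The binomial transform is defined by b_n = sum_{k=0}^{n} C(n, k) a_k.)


With a_k = k, b_n = sum_{k=0}^{n} C(n, k) k. Using k * C(n, k) = n * C(n-1, k-1) gives b_n = n * sum_{k>=1} C(n-1, k-1) = n * 2^(n-1).
For n = 84: 84 * 2^83 = 84 * 9671406556917033397649408 = 812398150781030805402550272.

812398150781030805402550272


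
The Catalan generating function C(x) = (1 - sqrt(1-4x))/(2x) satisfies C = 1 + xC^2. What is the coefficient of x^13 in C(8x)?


Substituting x -> 8x scales the n-th coefficient by 8^n, so [x^13] C(8x) = 8^13 * C_13.
C_13 = C(2*13, 13)/(14) = 10400600/14 = 742900.
So 8^13 * 742900 = 549755813888 * 742900 = 408413594137395200.

408413594137395200


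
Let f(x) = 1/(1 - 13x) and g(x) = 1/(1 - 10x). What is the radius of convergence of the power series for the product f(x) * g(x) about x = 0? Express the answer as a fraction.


The radius of 1/(1 - 13x) is 1/13 (nearest singularity at x = 1/13), and the radius of 1/(1 - 10x) is 1/10.
The product f(x)*g(x) = 1/((1 - 13x)(1 - 10x)) has singularities at both 1/13 and 1/10, so its radius of convergence is the distance to the nearest one:
min(1/13, 1/10) = 1/13.

1/13


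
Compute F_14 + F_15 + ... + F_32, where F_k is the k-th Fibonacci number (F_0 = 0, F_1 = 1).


Use the identity sum_{k=0}^{N} F_k = F_{N+2} - 1 (which follows from F_{k+2} - F_{k+1} = F_k). Then
sum_{k=14}^{32} F_k = (F_{34} - 1) - (F_{15} - 1) = F_{34} - F_{15}.
Computing: F_{34} = 5702887, F_{15} = 610, so
Sum = 5702887 - 610 = 5702277.

5702277


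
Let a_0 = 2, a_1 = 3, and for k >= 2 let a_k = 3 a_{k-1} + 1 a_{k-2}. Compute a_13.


Iterating the recurrence forward:
a_0 = 2
a_1 = 3
a_2 = 3*3 + 1*2 = 11
a_3 = 3*11 + 1*3 = 36
a_4 = 3*36 + 1*11 = 119
a_5 = 3*119 + 1*36 = 393
a_6 = 3*393 + 1*119 = 1298
a_7 = 3*1298 + 1*393 = 4287
a_8 = 3*4287 + 1*1298 = 14159
a_9 = 3*14159 + 1*4287 = 46764
a_10 = 3*46764 + 1*14159 = 154451
a_11 = 3*154451 + 1*46764 = 510117
a_12 = 3*510117 + 1*154451 = 1684802
a_13 = 3*1684802 + 1*510117 = 5564523
So a_13 = 5564523.

5564523


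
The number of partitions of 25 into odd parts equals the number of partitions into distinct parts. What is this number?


Computing partitions of 25 into odd parts (1, 3, 5, ...):
Using the generating function prod_{k>=0} 1/(1-x^(2k+1)),
the count is 142

142


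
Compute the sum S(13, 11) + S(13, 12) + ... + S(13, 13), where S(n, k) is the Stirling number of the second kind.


By definition, S(n, k) counts partitions of an n-set into exactly k nonempty blocks.
Computing row n = 13 for k = 11..13:
S(13, k): 2431, 78, 1
Sum = 2510.

2510


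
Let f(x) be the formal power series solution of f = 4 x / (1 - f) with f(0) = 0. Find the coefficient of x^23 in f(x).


Apply Lagrange inversion: f = 4 x * phi(f) with phi(t) = 1/(1 - t), so
[x^n] f = 4^n * (1/n) [t^(n-1)] phi(t)^n = 4^n * (1/n) [t^(n-1)] (1 - t)^(-n) = 4^n * (1/n) C(2n - 2, n - 1) = 4^n * C_{n-1}.
For n = 23: C_22 = C(44, 22) / 23 = 2104098963720/23 = 91482563640.
With the 4^23 = 70368744177664 factor, the coefficient is 70368744177664 * 91482563640 = 6437513117500026346536960.

6437513117500026346536960


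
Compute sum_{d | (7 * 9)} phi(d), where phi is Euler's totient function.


First, 7 * 9 = 63. One classical identity is sum_{d | n} phi(d) = n (each k in [1, n] has a unique gcd with n, and among the k's with gcd(k, n) = n/d there are phi(d) of them). So the sum equals 63. We also verify directly:
Divisors of 63: 1, 3, 7, 9, 21, 63.
phi values: 1, 2, 6, 6, 12, 36.
Sum = 63.

63


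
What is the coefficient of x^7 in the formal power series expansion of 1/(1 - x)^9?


The negative binomial / multiset identity is
1/(1 - x)^r = sum_{k>=0} C(k + r - 1, r - 1) x^k.
Here r = 9 and k = 7, so the coefficient is
C(7 + 8, 8) = C(15, 8)
= 6435

6435


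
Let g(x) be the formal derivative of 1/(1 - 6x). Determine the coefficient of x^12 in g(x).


Differentiate termwise: d/dx sum_{k>=0} 6^k x^k = sum_{k>=1} k 6^k x^(k-1) = sum_{j>=0} (j+1) 6^(j+1) x^j.
Equivalently, d/dx [1/(1 - 6x)] = 6/(1 - 6x)^2.
For j = 12: 13 * 6^13 = 13 * 13060694016 = 169789022208.

169789022208


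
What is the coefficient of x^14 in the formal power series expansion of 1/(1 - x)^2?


The expansion 1/(1 - x)^r = sum_{k>=0} C(k + r - 1, r - 1) x^k follows from the multiset / negative-binomial theorem (or from repeated differentiation of the geometric series).
For r = 2 and k = 14:
C(15, 1) = 1307674368000 / (1 * 87178291200) = 15.

15


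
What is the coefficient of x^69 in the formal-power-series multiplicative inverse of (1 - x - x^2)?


Let the inverse be f(x) = sum_{k>=0} a_k x^k. From f(x) * (1 - x - x^2) = 1 and matching coefficients:
 x^0: a_0 = 1.
 x^1: a_1 - a_0 = 0, so a_1 = 1.
 x^k (k >= 2): a_k - a_{k-1} - a_{k-2} = 0, i.e. a_k = a_{k-1} + a_{k-2}.
This is the Fibonacci-type recurrence shifted so that a_0 = a_1 = 1.
Iterating: a_0=1, a_1=1, a_2=2, a_3=3, a_4=5, a_5=8, a_6=13, a_7=21, a_8=34, a_9=55, ...
a_69 = 190392490709135.

190392490709135


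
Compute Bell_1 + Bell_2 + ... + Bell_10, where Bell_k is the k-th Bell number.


Recall Bell_k counts set partitions of a k-set (with Bell_0 = 1 by convention).
Bell_1 through Bell_10: 1, 2, 5, 15, 52, 203, 877, 4140, 21147, 115975
Sum = 1 + 2 + 5 + 15 + 52 + 203 + 877 + 4140 + 21147 + 115975 = 142417.

142417


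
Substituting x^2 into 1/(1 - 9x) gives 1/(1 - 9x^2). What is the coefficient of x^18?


The coefficient of x^(2m) in 1/(1 - 9x^2) is 9^m.
With n = 18 = 2*9, the coefficient is 9^9 = 387420489.

387420489


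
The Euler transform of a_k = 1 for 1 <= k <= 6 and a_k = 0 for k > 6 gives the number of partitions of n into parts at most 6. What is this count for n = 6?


Partitions of 6 into parts at most 6:
Using generating function (1-x)^(-1)(1-x^2)^(-1)...(1-x^6)^(-1),
the coefficient of x^6 = 11

11


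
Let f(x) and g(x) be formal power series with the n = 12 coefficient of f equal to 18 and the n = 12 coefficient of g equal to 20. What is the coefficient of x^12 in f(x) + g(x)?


Addition of formal power series is termwise.
The coefficient of x^12 in f + g = 18 + 20
= 38

38


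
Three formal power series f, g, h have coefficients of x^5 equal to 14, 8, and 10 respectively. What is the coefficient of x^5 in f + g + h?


Series addition is componentwise:
14 + 8 + 10
= 32

32


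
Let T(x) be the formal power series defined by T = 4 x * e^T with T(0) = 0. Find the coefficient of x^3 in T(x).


Apply the Lagrange inversion formula: if T = 4 x * phi(T) with phi(t) = e^t, then
[x^n] T = 4^n * (1/n) [t^(n-1)] phi(t)^n = 4^n * (1/n) [t^(n-1)] e^(n t) = 4^n * (1/n) * n^(n-1) / (n-1)! = 4^n * n^(n-1) / n!.
When c = 1 this is the Cayley count of rooted labeled trees on n vertices, divided by n!.
For n = 3: 4^3 * 3^2 / 3! = 64 * 9/6 = 96.

96


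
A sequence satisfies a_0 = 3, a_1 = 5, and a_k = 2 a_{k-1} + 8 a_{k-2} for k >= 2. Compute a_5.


The characteristic equation is t^2 - 2 t - 8 = 0, with roots r_1 = 4 and r_2 = -2 (so c_1 = r_1 + r_2, c_2 = -r_1 r_2 as required).
One can use the closed form a_n = A r_1^n + B r_2^n, but direct iteration is more reliable:
a_0 = 3, a_1 = 5, a_2 = 34, a_3 = 108, a_4 = 488, a_5 = 1840.
So a_5 = 1840.

1840


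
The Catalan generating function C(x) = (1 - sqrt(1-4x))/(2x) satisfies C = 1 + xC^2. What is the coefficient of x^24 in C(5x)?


Substituting x -> 5x scales the n-th coefficient by 5^n, so [x^24] C(5x) = 5^24 * C_24.
C_24 = C(2*24, 24)/(25) = 32247603683100/25 = 1289904147324.
So 5^24 * 1289904147324 = 59604644775390625 * 1289904147324 = 76884278495550155639648437500.

76884278495550155639648437500


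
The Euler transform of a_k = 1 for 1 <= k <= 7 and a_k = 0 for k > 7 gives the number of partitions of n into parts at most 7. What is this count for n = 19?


Partitions of 19 into parts at most 7:
Using generating function (1-x)^(-1)(1-x^2)^(-1)...(1-x^7)^(-1),
the coefficient of x^19 = 300

300


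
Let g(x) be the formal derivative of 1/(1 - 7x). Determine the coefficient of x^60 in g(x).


Differentiate termwise: d/dx sum_{k>=0} 7^k x^k = sum_{k>=1} k 7^k x^(k-1) = sum_{j>=0} (j+1) 7^(j+1) x^j.
Equivalently, d/dx [1/(1 - 7x)] = 7/(1 - 7x)^2.
For j = 60: 61 * 7^61 = 61 * 3556153025177363557255317383565515512407041673852007 = 216925334535819176992574360397496446256829542104972427.

216925334535819176992574360397496446256829542104972427


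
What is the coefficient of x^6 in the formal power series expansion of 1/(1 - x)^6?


The expansion 1/(1 - x)^r = sum_{k>=0} C(k + r - 1, r - 1) x^k follows from the multiset / negative-binomial theorem (or from repeated differentiation of the geometric series).
For r = 6 and k = 6:
C(11, 5) = 39916800 / (120 * 720) = 462.

462


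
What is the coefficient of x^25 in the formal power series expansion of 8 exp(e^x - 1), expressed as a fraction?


exp(e^x - 1) is the exponential generating function for the Bell numbers Bell_k: exp(e^x - 1) = sum_{k>=0} Bell_k x^k / k!.
So the coefficient of x^25 in 8 exp(e^x - 1) is 8 Bell_25 / 25!.
Computing: Bell_25 = 4638590332229999353 and 25! = 15511210043330985984000000, giving
8 * 4638590332229999353/15511210043330985984000000 = 356814640940769181/149146250416644096000000.

356814640940769181/149146250416644096000000


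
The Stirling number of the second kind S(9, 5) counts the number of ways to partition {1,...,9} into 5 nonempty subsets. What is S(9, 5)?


Using the explicit formula S(n,k) = (1/k!) sum_{j=0}^{k} (-1)^(k-j) C(k,j) j^n:
S(9, 5) = 6951
Equivalently, S(n,k) is n! times the coefficient of x^n in the EGF (e^x - 1)^k / k!.

6951


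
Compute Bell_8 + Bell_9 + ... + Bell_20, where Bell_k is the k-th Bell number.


Recall Bell_k counts set partitions of a k-set (with Bell_0 = 1 by convention).
Bell_8 through Bell_20: 4140, 21147, 115975, 678570, 4213597, 27644437, 190899322, 1382958545, 10480142147, 82864869804, 682076806159, 5832742205057, 51724158235372
Sum = 4140 + 21147 + 115975 + 678570 + 4213597 + 27644437 + 190899322 + 1382958545 + 10480142147 + 82864869804 + 682076806159 + 5832742205057 + 51724158235372 = 58333928794272.

58333928794272
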